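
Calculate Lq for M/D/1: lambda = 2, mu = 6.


M/D/1: Lq = rho^2 / (2*(1-rho)) where rho = 2/6; Lq = 0.08

0.08


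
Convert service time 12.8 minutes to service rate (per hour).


mu = 60 / avg_service_time = 60 / 12.8 = 4.69 per hour

4.69 per hour


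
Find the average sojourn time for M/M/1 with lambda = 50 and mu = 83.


W = 1/(mu - lambda) = 1/(83 - 50) = 0.0303 hours

0.0303 hours


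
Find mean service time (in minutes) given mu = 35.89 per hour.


Mean service time = 60/mu = 60/35.89 = 1.67 minutes

1.67 minutes


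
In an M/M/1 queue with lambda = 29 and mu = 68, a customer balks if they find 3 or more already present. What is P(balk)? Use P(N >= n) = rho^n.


P(N >= 3) = rho^3 = (29/68)^3 = 0.0776

0.0776


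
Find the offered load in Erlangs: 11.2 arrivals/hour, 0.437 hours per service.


Offered load a = lambda * E[S] = 11.2 * 0.437 = 4.89 Erlangs

4.89 Erlangs


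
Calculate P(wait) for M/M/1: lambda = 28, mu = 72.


P(wait) = rho = lambda/mu = 28/72 = 0.3889

0.3889


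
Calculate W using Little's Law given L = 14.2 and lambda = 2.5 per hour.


W = L / lambda = 14.2 / 2.5 = 5.68 hours

5.68 hours


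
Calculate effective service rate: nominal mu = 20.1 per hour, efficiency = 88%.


Effective rate = mu * efficiency = 20.1 * 0.88 = 17.69 per hour

17.69 per hour


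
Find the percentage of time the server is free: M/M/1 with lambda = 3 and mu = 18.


Idle fraction = (1 - rho) * 100 = (1 - 3/18) * 100 = 83.3%

83.3%


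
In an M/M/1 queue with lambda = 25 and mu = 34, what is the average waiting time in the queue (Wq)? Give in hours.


rho = 25/34; Wq = rho/(mu - lambda) = 0.0817 hours

0.0817 hours


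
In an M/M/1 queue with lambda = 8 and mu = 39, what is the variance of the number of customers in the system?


rho = 8/39; Var(N) = rho/(1-rho)^2 = 0.32

0.32


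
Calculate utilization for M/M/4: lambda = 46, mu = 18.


rho = lambda/(c*mu) = 46/(4*18) = 0.6389

0.6389


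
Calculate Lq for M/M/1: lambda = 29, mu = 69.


rho = 29/69; Lq = rho^2/(1-rho) = 0.3

0.3


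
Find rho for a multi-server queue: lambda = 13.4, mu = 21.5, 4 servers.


rho = lambda / (c * mu) = 13.4 / (4 * 21.5) = 0.1558

0.1558


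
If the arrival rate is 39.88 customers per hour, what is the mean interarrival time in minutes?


Mean interarrival time = 60/lambda = 60/39.88 = 1.5 minutes

1.5 minutes


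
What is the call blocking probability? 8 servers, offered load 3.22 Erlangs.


B(N,A) = (A^N/N!) / sum(A^k/k!, k=0..N) with N=8, A=3.22 = 0.0115

0.0115


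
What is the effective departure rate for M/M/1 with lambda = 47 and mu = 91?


For a stable queue (lambda < mu), throughput = lambda = 47 per hour

47 per hour


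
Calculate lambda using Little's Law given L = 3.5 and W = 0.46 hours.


lambda = L / W = 3.5 / 0.46 = 7.61 per hour

7.61 per hour


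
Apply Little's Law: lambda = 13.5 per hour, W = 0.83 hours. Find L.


L = lambda * W = 13.5 * 0.83 = 11.21

11.21


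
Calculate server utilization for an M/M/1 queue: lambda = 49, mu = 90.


rho = lambda/mu = 49/90 = 0.5444

0.5444


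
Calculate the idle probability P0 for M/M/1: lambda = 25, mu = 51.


P0 = 1 - rho = 1 - 25/51 = 0.5098

0.5098


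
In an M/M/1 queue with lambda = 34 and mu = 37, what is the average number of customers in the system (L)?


rho = 34/37; L = rho/(1-rho) = 11.33

11.33


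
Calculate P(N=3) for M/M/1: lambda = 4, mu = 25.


rho = 4/25; P(n) = (1-rho)*rho^n = (1-4/25)*(4/25)^3 = 0.0034

0.0034


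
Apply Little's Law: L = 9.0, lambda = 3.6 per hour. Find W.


W = L / lambda = 9.0 / 3.6 = 2.5 hours

2.5 hours


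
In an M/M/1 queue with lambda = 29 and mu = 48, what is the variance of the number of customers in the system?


rho = 29/48; Var(N) = rho/(1-rho)^2 = 3.86

3.86


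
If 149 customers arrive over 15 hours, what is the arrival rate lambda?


lambda = total arrivals / time = 149 / 15 = 9.93 per hour

9.93 per hour


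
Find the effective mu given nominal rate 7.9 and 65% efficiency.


Effective rate = mu * efficiency = 7.9 * 0.65 = 5.14 per hour

5.14 per hour


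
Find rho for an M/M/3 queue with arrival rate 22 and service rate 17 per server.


rho = lambda/(c*mu) = 22/(3*17) = 0.4314

0.4314


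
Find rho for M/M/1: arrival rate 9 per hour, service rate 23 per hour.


rho = lambda/mu = 9/23 = 0.3913

0.3913


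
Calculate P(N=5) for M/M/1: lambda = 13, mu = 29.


rho = 13/29; P(n) = (1-rho)*rho^n = (1-13/29)*(13/29)^5 = 0.01

0.01


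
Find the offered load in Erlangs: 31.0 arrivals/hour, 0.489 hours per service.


Offered load a = lambda * E[S] = 31.0 * 0.489 = 15.16 Erlangs

15.16 Erlangs


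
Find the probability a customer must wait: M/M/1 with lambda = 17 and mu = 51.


P(wait) = rho = lambda/mu = 17/51 = 0.3333

0.3333


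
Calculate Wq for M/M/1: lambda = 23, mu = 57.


rho = 23/57; Wq = rho/(mu - lambda) = 0.0119 hours

0.0119 hours


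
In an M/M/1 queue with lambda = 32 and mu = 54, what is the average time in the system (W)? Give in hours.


W = 1/(mu - lambda) = 1/(54 - 32) = 0.0455 hours

0.0455 hours


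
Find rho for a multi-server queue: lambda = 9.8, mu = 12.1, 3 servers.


rho = lambda / (c * mu) = 9.8 / (3 * 12.1) = 0.27

0.27


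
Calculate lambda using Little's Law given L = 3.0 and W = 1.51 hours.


lambda = L / W = 3.0 / 1.51 = 1.99 per hour

1.99 per hour


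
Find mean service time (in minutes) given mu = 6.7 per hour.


Mean service time = 60/mu = 60/6.7 = 8.96 minutes

8.96 minutes


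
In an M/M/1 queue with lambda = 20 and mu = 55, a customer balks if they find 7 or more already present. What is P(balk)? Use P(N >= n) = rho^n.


P(N >= 7) = rho^7 = (20/55)^7 = 0.0008

0.0008


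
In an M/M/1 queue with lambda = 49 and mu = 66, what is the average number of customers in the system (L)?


rho = 49/66; L = rho/(1-rho) = 2.88

2.88


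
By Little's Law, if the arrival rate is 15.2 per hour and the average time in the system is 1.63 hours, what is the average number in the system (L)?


L = lambda * W = 15.2 * 1.63 = 24.78

24.78


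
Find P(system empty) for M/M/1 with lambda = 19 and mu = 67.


P0 = 1 - rho = 1 - 19/67 = 0.7164

0.7164


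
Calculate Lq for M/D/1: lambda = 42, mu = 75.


M/D/1: Lq = rho^2 / (2*(1-rho)) where rho = 42/75; Lq = 0.36

0.36


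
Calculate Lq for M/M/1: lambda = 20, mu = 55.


rho = 20/55; Lq = rho^2/(1-rho) = 0.21

0.21


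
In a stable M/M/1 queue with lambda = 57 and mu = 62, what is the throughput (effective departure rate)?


For a stable queue (lambda < mu), throughput = lambda = 57 per hour

57 per hour


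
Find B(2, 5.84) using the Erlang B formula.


B(N,A) = (A^N/N!) / sum(A^k/k!, k=0..N) with N=2, A=5.84 = 0.7137

0.7137


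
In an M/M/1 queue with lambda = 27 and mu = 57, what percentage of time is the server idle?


Idle fraction = (1 - rho) * 100 = (1 - 27/57) * 100 = 52.6%

52.6%


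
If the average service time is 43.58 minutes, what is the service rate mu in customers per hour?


mu = 60 / avg_service_time = 60 / 43.58 = 1.38 per hour

1.38 per hour


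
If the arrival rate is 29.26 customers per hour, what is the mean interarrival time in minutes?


Mean interarrival time = 60/lambda = 60/29.26 = 2.05 minutes

2.05 minutes


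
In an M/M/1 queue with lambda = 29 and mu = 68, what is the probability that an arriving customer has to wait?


P(wait) = rho = lambda/mu = 29/68 = 0.4265

0.4265


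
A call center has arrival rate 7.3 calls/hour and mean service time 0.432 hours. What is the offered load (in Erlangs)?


Offered load a = lambda * E[S] = 7.3 * 0.432 = 3.15 Erlangs

3.15 Erlangs


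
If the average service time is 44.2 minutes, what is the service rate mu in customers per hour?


mu = 60 / avg_service_time = 60 / 44.2 = 1.36 per hour

1.36 per hour


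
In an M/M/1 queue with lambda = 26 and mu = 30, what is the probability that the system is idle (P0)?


P0 = 1 - rho = 1 - 26/30 = 0.1333

0.1333


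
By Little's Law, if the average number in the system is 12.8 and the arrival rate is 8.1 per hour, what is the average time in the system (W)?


W = L / lambda = 12.8 / 8.1 = 1.5802 hours

1.5802 hours


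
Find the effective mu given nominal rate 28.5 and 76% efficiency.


Effective rate = mu * efficiency = 28.5 * 0.76 = 21.66 per hour

21.66 per hour


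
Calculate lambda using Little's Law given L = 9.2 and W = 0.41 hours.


lambda = L / W = 9.2 / 0.41 = 22.44 per hour

22.44 per hour


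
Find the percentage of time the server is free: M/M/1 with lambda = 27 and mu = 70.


Idle fraction = (1 - rho) * 100 = (1 - 27/70) * 100 = 61.4%

61.4%


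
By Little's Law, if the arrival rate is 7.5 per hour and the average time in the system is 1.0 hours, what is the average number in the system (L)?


L = lambda * W = 7.5 * 1.0 = 7.5

7.5


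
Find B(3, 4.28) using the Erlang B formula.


B(N,A) = (A^N/N!) / sum(A^k/k!, k=0..N) with N=3, A=4.28 = 0.4751

0.4751


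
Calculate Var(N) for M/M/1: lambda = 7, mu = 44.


rho = 7/44; Var(N) = rho/(1-rho)^2 = 0.22

0.22


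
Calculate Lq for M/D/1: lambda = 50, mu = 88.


M/D/1: Lq = rho^2 / (2*(1-rho)) where rho = 50/88; Lq = 0.37

0.37


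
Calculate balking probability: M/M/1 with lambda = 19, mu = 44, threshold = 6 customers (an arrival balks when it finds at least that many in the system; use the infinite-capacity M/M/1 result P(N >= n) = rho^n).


P(N >= 6) = rho^6 = (19/44)^6 = 0.0065

0.0065


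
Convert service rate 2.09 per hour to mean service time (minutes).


Mean service time = 60/mu = 60/2.09 = 28.71 minutes

28.71 minutes


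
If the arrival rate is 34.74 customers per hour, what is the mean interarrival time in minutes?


Mean interarrival time = 60/lambda = 60/34.74 = 1.73 minutes

1.73 minutes


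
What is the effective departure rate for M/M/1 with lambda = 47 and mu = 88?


For a stable queue (lambda < mu), throughput = lambda = 47 per hour

47 per hour


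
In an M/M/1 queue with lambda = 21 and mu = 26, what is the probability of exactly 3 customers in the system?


rho = 21/26; P(n) = (1-rho)*rho^n = (1-21/26)*(21/26)^3 = 0.1013

0.1013


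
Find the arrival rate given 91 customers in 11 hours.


lambda = total arrivals / time = 91 / 11 = 8.27 per hour

8.27 per hour


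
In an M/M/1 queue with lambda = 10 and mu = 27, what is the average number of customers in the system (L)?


rho = 10/27; L = rho/(1-rho) = 0.59

0.59


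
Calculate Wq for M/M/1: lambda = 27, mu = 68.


rho = 27/68; Wq = rho/(mu - lambda) = 0.0097 hours

0.0097 hours


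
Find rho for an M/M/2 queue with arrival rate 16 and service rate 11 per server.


rho = lambda/(c*mu) = 16/(2*11) = 0.7273

0.7273


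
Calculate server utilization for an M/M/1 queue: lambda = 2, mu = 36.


rho = lambda/mu = 2/36 = 0.0556

0.0556


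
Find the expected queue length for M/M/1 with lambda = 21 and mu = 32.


rho = 21/32; Lq = rho^2/(1-rho) = 1.25

1.25


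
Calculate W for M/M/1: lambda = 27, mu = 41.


W = 1/(mu - lambda) = 1/(41 - 27) = 0.0714 hours

0.0714 hours


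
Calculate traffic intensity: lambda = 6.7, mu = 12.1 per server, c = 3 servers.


rho = lambda / (c * mu) = 6.7 / (3 * 12.1) = 0.1846

0.1846


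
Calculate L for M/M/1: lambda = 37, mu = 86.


rho = 37/86; L = rho/(1-rho) = 0.76

0.76


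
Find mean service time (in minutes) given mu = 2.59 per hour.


Mean service time = 60/mu = 60/2.59 = 23.17 minutes

23.17 minutes


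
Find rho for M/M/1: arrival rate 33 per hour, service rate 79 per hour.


rho = lambda/mu = 33/79 = 0.4177

0.4177


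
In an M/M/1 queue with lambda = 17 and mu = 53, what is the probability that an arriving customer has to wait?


P(wait) = rho = lambda/mu = 17/53 = 0.3208

0.3208


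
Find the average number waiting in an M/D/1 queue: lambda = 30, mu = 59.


M/D/1: Lq = rho^2 / (2*(1-rho)) where rho = 30/59; Lq = 0.26

0.26


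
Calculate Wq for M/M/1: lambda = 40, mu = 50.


rho = 40/50; Wq = rho/(mu - lambda) = 0.08 hours

0.08 hours


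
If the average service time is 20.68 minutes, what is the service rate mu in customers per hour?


mu = 60 / avg_service_time = 60 / 20.68 = 2.9 per hour

2.9 per hour


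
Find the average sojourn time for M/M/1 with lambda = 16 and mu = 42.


W = 1/(mu - lambda) = 1/(42 - 16) = 0.0385 hours

0.0385 hours


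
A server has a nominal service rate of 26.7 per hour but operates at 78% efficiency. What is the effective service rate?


Effective rate = mu * efficiency = 26.7 * 0.78 = 20.83 per hour

20.83 per hour


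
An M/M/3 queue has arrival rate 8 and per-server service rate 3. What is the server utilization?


rho = lambda/(c*mu) = 8/(3*3) = 0.8889

0.8889


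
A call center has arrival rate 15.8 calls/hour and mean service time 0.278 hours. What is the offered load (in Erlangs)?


Offered load a = lambda * E[S] = 15.8 * 0.278 = 4.39 Erlangs

4.39 Erlangs


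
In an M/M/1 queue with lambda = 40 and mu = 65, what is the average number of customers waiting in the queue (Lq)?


rho = 40/65; Lq = rho^2/(1-rho) = 0.98

0.98


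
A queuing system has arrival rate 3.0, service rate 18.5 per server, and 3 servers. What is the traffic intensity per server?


rho = lambda / (c * mu) = 3.0 / (3 * 18.5) = 0.0541

0.0541


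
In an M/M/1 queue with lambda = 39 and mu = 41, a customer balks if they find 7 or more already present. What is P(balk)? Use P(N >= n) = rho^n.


P(N >= 7) = rho^7 = (39/41)^7 = 0.7046

0.7046


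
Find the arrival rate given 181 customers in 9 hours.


lambda = total arrivals / time = 181 / 9 = 20.11 per hour

20.11 per hour


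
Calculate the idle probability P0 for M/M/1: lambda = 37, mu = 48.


P0 = 1 - rho = 1 - 37/48 = 0.2292

0.2292


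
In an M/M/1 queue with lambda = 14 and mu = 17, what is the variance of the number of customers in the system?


rho = 14/17; Var(N) = rho/(1-rho)^2 = 26.44

26.44


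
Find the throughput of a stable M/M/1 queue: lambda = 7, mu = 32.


For a stable queue (lambda < mu), throughput = lambda = 7 per hour

7 per hour


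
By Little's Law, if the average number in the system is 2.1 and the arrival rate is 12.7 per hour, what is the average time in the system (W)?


W = L / lambda = 2.1 / 12.7 = 0.1654 hours

0.1654 hours


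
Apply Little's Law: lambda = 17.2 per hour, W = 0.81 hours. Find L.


L = lambda * W = 17.2 * 0.81 = 13.93

13.93


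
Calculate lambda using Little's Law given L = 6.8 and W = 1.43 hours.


lambda = L / W = 6.8 / 1.43 = 4.76 per hour

4.76 per hour


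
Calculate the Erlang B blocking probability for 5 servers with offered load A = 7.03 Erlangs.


B(N,A) = (A^N/N!) / sum(A^k/k!, k=0..N) with N=5, A=7.03 = 0.4265

0.4265


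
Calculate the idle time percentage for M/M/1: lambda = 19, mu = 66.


Idle fraction = (1 - rho) * 100 = (1 - 19/66) * 100 = 71.2%

71.2%


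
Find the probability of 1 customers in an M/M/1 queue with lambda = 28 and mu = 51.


rho = 28/51; P(n) = (1-rho)*rho^n = (1-28/51)*(28/51)^1 = 0.2476

0.2476


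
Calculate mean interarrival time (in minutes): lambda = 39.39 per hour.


Mean interarrival time = 60/lambda = 60/39.39 = 1.52 minutes

1.52 minutes


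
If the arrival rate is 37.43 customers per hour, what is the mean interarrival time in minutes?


Mean interarrival time = 60/lambda = 60/37.43 = 1.6 minutes

1.6 minutes


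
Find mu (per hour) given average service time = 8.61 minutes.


mu = 60 / avg_service_time = 60 / 8.61 = 6.97 per hour

6.97 per hour


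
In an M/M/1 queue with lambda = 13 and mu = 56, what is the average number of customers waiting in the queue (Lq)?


rho = 13/56; Lq = rho^2/(1-rho) = 0.07

0.07


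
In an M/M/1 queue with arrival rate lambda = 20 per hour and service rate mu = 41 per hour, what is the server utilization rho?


rho = lambda/mu = 20/41 = 0.4878

0.4878


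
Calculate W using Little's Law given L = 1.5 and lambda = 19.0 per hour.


W = L / lambda = 1.5 / 19.0 = 0.0789 hours

0.0789 hours


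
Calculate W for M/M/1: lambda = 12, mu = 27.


W = 1/(mu - lambda) = 1/(27 - 12) = 0.0667 hours

0.0667 hours


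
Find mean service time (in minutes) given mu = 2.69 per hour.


Mean service time = 60/mu = 60/2.69 = 22.3 minutes

22.3 minutes


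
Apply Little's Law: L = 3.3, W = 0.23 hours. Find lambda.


lambda = L / W = 3.3 / 0.23 = 14.35 per hour

14.35 per hour


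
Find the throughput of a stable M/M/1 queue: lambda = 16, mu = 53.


For a stable queue (lambda < mu), throughput = lambda = 16 per hour

16 per hour


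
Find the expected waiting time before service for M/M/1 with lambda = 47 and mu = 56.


rho = 47/56; Wq = rho/(mu - lambda) = 0.0933 hours

0.0933 hours


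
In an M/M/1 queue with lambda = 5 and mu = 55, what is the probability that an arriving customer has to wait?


P(wait) = rho = lambda/mu = 5/55 = 0.0909

0.0909


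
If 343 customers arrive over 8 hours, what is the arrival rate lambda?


lambda = total arrivals / time = 343 / 8 = 42.88 per hour

42.88 per hour


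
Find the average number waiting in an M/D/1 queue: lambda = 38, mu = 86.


M/D/1: Lq = rho^2 / (2*(1-rho)) where rho = 38/86; Lq = 0.17

0.17


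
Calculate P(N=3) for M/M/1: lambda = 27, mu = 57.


rho = 27/57; P(n) = (1-rho)*rho^n = (1-27/57)*(27/57)^3 = 0.0559

0.0559


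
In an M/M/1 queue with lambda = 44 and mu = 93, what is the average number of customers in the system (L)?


rho = 44/93; L = rho/(1-rho) = 0.9

0.9


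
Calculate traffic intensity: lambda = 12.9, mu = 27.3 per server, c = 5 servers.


rho = lambda / (c * mu) = 12.9 / (5 * 27.3) = 0.0945

0.0945


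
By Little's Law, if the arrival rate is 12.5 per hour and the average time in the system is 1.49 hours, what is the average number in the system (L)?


L = lambda * W = 12.5 * 1.49 = 18.63

18.63


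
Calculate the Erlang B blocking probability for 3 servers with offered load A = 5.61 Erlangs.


B(N,A) = (A^N/N!) / sum(A^k/k!, k=0..N) with N=3, A=5.61 = 0.5684

0.5684


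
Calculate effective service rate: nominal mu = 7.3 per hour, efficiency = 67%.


Effective rate = mu * efficiency = 7.3 * 0.67 = 4.89 per hour

4.89 per hour


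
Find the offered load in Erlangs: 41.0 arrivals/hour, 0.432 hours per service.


Offered load a = lambda * E[S] = 41.0 * 0.432 = 17.71 Erlangs

17.71 Erlangs


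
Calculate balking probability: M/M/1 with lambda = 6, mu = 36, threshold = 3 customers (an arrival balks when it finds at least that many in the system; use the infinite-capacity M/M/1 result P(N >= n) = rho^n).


P(N >= 3) = rho^3 = (6/36)^3 = 0.0046

0.0046


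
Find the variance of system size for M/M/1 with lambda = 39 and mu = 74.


rho = 39/74; Var(N) = rho/(1-rho)^2 = 2.36

2.36


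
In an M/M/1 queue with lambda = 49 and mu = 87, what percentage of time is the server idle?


Idle fraction = (1 - rho) * 100 = (1 - 49/87) * 100 = 43.7%

43.7%


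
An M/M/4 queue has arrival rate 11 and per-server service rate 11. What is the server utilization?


rho = lambda/(c*mu) = 11/(4*11) = 0.25

0.25


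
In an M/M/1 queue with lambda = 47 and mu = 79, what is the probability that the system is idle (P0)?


P0 = 1 - rho = 1 - 47/79 = 0.4051

0.4051


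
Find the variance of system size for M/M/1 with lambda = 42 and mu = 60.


rho = 42/60; Var(N) = rho/(1-rho)^2 = 7.78

7.78


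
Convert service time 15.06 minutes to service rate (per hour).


mu = 60 / avg_service_time = 60 / 15.06 = 3.98 per hour

3.98 per hour


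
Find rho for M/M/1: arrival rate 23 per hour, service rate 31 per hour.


rho = lambda/mu = 23/31 = 0.7419

0.7419


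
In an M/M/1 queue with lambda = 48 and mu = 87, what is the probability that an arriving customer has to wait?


P(wait) = rho = lambda/mu = 48/87 = 0.5517

0.5517


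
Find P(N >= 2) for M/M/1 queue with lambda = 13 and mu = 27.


P(N >= 2) = rho^2 = (13/27)^2 = 0.2318

0.2318


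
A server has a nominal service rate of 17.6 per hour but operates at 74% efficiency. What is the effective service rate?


Effective rate = mu * efficiency = 17.6 * 0.74 = 13.02 per hour

13.02 per hour


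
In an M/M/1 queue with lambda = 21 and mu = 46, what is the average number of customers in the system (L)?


rho = 21/46; L = rho/(1-rho) = 0.84

0.84


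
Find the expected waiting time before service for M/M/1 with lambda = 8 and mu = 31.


rho = 8/31; Wq = rho/(mu - lambda) = 0.0112 hours

0.0112 hours


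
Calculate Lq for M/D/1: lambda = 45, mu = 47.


M/D/1: Lq = rho^2 / (2*(1-rho)) where rho = 45/47; Lq = 10.77

10.77


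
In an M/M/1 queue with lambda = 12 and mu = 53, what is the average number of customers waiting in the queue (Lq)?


rho = 12/53; Lq = rho^2/(1-rho) = 0.07

0.07


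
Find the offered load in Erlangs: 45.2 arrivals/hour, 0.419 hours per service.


Offered load a = lambda * E[S] = 45.2 * 0.419 = 18.94 Erlangs

18.94 Erlangs


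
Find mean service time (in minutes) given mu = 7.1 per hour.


Mean service time = 60/mu = 60/7.1 = 8.45 minutes

8.45 minutes


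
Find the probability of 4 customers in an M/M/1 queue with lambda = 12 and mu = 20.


rho = 12/20; P(n) = (1-rho)*rho^n = (1-12/20)*(12/20)^4 = 0.0518

0.0518


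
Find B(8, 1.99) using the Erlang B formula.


B(N,A) = (A^N/N!) / sum(A^k/k!, k=0..N) with N=8, A=1.99 = 0.0008

0.0008


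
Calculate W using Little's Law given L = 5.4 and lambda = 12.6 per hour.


W = L / lambda = 5.4 / 12.6 = 0.4286 hours

0.4286 hours


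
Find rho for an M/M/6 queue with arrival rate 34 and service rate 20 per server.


rho = lambda/(c*mu) = 34/(6*20) = 0.2833

0.2833


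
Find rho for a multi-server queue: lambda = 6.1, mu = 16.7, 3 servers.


rho = lambda / (c * mu) = 6.1 / (3 * 16.7) = 0.1218

0.1218


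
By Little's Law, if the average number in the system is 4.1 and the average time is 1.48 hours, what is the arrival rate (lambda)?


lambda = L / W = 4.1 / 1.48 = 2.77 per hour

2.77 per hour


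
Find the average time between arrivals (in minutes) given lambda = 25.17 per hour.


Mean interarrival time = 60/lambda = 60/25.17 = 2.38 minutes

2.38 minutes


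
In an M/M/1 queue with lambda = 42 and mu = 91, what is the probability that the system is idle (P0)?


P0 = 1 - rho = 1 - 42/91 = 0.5385

0.5385


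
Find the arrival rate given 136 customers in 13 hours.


lambda = total arrivals / time = 136 / 13 = 10.46 per hour

10.46 per hour


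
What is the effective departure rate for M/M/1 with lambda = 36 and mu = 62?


For a stable queue (lambda < mu), throughput = lambda = 36 per hour

36 per hour


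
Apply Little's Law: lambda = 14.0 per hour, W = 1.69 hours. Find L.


L = lambda * W = 14.0 * 1.69 = 23.66

23.66


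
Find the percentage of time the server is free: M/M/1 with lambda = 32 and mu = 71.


Idle fraction = (1 - rho) * 100 = (1 - 32/71) * 100 = 54.9%

54.9%


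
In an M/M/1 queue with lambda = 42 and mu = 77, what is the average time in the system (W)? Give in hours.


W = 1/(mu - lambda) = 1/(77 - 42) = 0.0286 hours

0.0286 hours


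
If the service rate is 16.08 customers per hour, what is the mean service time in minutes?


Mean service time = 60/mu = 60/16.08 = 3.73 minutes

3.73 minutes


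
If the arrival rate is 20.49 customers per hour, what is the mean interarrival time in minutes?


Mean interarrival time = 60/lambda = 60/20.49 = 2.93 minutes

2.93 minutes


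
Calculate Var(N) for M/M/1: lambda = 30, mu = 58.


rho = 30/58; Var(N) = rho/(1-rho)^2 = 2.22

2.22


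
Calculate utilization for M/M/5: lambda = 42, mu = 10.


rho = lambda/(c*mu) = 42/(5*10) = 0.84

0.84


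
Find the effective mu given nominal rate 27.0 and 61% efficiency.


Effective rate = mu * efficiency = 27.0 * 0.61 = 16.47 per hour

16.47 per hour


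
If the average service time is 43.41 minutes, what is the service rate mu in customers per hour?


mu = 60 / avg_service_time = 60 / 43.41 = 1.38 per hour

1.38 per hour


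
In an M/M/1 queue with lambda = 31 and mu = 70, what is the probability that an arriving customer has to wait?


P(wait) = rho = lambda/mu = 31/70 = 0.4429

0.4429


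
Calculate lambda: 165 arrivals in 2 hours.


lambda = total arrivals / time = 165 / 2 = 82.5 per hour

82.5 per hour


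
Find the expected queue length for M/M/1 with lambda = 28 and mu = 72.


rho = 28/72; Lq = rho^2/(1-rho) = 0.25

0.25


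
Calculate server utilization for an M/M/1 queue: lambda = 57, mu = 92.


rho = lambda/mu = 57/92 = 0.6196

0.6196


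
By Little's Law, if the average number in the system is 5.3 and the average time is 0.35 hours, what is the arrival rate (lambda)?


lambda = L / W = 5.3 / 0.35 = 15.14 per hour

15.14 per hour


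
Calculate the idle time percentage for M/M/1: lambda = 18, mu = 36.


Idle fraction = (1 - rho) * 100 = (1 - 18/36) * 100 = 50.0%

50.0%


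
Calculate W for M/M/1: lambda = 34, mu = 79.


W = 1/(mu - lambda) = 1/(79 - 34) = 0.0222 hours

0.0222 hours


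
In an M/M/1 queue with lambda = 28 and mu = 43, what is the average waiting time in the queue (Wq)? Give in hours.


rho = 28/43; Wq = rho/(mu - lambda) = 0.0434 hours

0.0434 hours


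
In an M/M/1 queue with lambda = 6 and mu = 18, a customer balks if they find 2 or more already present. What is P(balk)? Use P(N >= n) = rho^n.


P(N >= 2) = rho^2 = (6/18)^2 = 0.1111

0.1111


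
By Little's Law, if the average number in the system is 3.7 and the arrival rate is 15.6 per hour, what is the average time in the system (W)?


W = L / lambda = 3.7 / 15.6 = 0.2372 hours

0.2372 hours


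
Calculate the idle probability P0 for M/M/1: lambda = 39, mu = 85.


P0 = 1 - rho = 1 - 39/85 = 0.5412

0.5412


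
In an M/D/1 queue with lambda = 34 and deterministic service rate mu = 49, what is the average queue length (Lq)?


M/D/1: Lq = rho^2 / (2*(1-rho)) where rho = 34/49; Lq = 0.79

0.79


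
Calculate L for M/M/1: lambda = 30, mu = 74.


rho = 30/74; L = rho/(1-rho) = 0.68

0.68


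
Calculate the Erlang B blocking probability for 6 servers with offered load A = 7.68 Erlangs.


B(N,A) = (A^N/N!) / sum(A^k/k!, k=0..N) with N=6, A=7.68 = 0.3719

0.3719


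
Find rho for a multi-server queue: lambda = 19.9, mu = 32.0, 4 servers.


rho = lambda / (c * mu) = 19.9 / (4 * 32.0) = 0.1555

0.1555


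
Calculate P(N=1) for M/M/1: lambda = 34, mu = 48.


rho = 34/48; P(n) = (1-rho)*rho^n = (1-34/48)*(34/48)^1 = 0.2066

0.2066


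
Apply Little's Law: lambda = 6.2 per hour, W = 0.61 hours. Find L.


L = lambda * W = 6.2 * 0.61 = 3.78

3.78


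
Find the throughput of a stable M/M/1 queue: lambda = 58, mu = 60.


For a stable queue (lambda < mu), throughput = lambda = 58 per hour

58 per hour


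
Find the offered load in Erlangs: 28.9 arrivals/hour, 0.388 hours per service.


Offered load a = lambda * E[S] = 28.9 * 0.388 = 11.21 Erlangs

11.21 Erlangs


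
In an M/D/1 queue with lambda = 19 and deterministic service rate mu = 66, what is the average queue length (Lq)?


M/D/1: Lq = rho^2 / (2*(1-rho)) where rho = 19/66; Lq = 0.06

0.06


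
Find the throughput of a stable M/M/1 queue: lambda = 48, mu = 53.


For a stable queue (lambda < mu), throughput = lambda = 48 per hour

48 per hour


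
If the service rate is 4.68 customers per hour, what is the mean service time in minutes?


Mean service time = 60/mu = 60/4.68 = 12.82 minutes

12.82 minutes


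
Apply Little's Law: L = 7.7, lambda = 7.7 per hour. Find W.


W = L / lambda = 7.7 / 7.7 = 1.0 hours

1.0 hours


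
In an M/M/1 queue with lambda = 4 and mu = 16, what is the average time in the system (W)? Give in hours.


W = 1/(mu - lambda) = 1/(16 - 4) = 0.0833 hours

0.0833 hours


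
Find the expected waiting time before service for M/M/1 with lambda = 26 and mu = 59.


rho = 26/59; Wq = rho/(mu - lambda) = 0.0134 hours

0.0134 hours


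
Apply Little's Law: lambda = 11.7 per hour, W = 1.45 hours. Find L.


L = lambda * W = 11.7 * 1.45 = 16.97

16.97


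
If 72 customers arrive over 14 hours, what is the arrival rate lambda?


lambda = total arrivals / time = 72 / 14 = 5.14 per hour

5.14 per hour


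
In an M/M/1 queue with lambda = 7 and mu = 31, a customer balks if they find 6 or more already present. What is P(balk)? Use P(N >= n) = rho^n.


P(N >= 6) = rho^6 = (7/31)^6 = 0.0001

0.0001


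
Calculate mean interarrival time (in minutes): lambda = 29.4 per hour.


Mean interarrival time = 60/lambda = 60/29.4 = 2.04 minutes

2.04 minutes


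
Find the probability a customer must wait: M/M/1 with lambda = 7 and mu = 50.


P(wait) = rho = lambda/mu = 7/50 = 0.14

0.14


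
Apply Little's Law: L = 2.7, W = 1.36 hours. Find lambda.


lambda = L / W = 2.7 / 1.36 = 1.99 per hour

1.99 per hour


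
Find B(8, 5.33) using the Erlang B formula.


B(N,A) = (A^N/N!) / sum(A^k/k!, k=0..N) with N=8, A=5.33 = 0.0862

0.0862


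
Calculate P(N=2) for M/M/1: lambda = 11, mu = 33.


rho = 11/33; P(n) = (1-rho)*rho^n = (1-11/33)*(11/33)^2 = 0.0741

0.0741


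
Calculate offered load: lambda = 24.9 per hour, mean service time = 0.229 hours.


Offered load a = lambda * E[S] = 24.9 * 0.229 = 5.7 Erlangs

5.7 Erlangs


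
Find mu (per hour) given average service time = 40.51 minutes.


mu = 60 / avg_service_time = 60 / 40.51 = 1.48 per hour

1.48 per hour


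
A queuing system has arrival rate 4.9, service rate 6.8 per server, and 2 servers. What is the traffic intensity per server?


rho = lambda / (c * mu) = 4.9 / (2 * 6.8) = 0.3603

0.3603


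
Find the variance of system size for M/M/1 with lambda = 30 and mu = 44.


rho = 30/44; Var(N) = rho/(1-rho)^2 = 6.73

6.73


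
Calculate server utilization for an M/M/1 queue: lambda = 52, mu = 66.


rho = lambda/mu = 52/66 = 0.7879

0.7879


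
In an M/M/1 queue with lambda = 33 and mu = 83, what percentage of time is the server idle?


Idle fraction = (1 - rho) * 100 = (1 - 33/83) * 100 = 60.2%

60.2%


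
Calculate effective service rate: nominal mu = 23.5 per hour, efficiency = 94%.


Effective rate = mu * efficiency = 23.5 * 0.94 = 22.09 per hour

22.09 per hour


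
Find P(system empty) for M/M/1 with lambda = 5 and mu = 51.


P0 = 1 - rho = 1 - 5/51 = 0.902

0.902


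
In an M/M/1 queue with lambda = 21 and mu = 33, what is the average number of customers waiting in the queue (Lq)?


rho = 21/33; Lq = rho^2/(1-rho) = 1.11

1.11


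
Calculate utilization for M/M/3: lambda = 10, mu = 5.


rho = lambda/(c*mu) = 10/(3*5) = 0.6667

0.6667


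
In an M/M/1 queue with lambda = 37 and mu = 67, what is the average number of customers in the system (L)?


rho = 37/67; L = rho/(1-rho) = 1.23

1.23


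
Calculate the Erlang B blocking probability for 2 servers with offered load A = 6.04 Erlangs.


B(N,A) = (A^N/N!) / sum(A^k/k!, k=0..N) with N=2, A=6.04 = 0.7215

0.7215


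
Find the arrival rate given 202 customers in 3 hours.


lambda = total arrivals / time = 202 / 3 = 67.33 per hour

67.33 per hour


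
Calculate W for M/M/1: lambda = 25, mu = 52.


W = 1/(mu - lambda) = 1/(52 - 25) = 0.037 hours

0.037 hours


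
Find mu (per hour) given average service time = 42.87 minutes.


mu = 60 / avg_service_time = 60 / 42.87 = 1.4 per hour

1.4 per hour


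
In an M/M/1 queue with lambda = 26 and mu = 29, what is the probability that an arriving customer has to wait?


P(wait) = rho = lambda/mu = 26/29 = 0.8966

0.8966


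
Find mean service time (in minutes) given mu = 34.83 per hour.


Mean service time = 60/mu = 60/34.83 = 1.72 minutes

1.72 minutes


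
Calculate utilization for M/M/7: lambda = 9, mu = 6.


rho = lambda/(c*mu) = 9/(7*6) = 0.2143

0.2143


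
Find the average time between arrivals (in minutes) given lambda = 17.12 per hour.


Mean interarrival time = 60/lambda = 60/17.12 = 3.5 minutes

3.5 minutes


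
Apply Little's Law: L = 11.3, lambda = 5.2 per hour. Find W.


W = L / lambda = 11.3 / 5.2 = 2.1731 hours

2.1731 hours


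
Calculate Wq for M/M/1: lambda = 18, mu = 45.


rho = 18/45; Wq = rho/(mu - lambda) = 0.0148 hours

0.0148 hours


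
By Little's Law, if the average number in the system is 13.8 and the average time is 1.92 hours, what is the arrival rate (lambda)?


lambda = L / W = 13.8 / 1.92 = 7.19 per hour

7.19 per hour


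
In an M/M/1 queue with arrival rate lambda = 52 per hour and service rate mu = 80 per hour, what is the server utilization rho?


rho = lambda/mu = 52/80 = 0.65

0.65


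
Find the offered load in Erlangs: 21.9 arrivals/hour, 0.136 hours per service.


Offered load a = lambda * E[S] = 21.9 * 0.136 = 2.98 Erlangs

2.98 Erlangs


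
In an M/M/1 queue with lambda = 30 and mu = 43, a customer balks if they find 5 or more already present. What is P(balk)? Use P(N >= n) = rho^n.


P(N >= 5) = rho^5 = (30/43)^5 = 0.1653

0.1653


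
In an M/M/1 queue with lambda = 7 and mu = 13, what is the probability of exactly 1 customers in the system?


rho = 7/13; P(n) = (1-rho)*rho^n = (1-7/13)*(7/13)^1 = 0.2485

0.2485


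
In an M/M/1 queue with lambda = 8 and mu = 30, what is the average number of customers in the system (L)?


rho = 8/30; L = rho/(1-rho) = 0.36

0.36


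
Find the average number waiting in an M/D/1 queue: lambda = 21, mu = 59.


M/D/1: Lq = rho^2 / (2*(1-rho)) where rho = 21/59; Lq = 0.1

0.1


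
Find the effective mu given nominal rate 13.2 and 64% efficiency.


Effective rate = mu * efficiency = 13.2 * 0.64 = 8.45 per hour

8.45 per hour


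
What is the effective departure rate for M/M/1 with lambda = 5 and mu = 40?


For a stable queue (lambda < mu), throughput = lambda = 5 per hour

5 per hour


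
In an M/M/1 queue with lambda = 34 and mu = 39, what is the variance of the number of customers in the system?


rho = 34/39; Var(N) = rho/(1-rho)^2 = 53.04

53.04


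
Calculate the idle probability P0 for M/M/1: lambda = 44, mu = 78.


P0 = 1 - rho = 1 - 44/78 = 0.4359

0.4359


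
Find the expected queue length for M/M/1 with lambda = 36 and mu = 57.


rho = 36/57; Lq = rho^2/(1-rho) = 1.08

1.08


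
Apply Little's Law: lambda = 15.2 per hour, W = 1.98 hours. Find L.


L = lambda * W = 15.2 * 1.98 = 30.1

30.1


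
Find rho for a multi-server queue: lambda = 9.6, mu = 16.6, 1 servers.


rho = lambda / (c * mu) = 9.6 / (1 * 16.6) = 0.5783

0.5783


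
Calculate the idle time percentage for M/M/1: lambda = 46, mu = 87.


Idle fraction = (1 - rho) * 100 = (1 - 46/87) * 100 = 47.1%

47.1%


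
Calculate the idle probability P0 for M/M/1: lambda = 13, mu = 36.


P0 = 1 - rho = 1 - 13/36 = 0.6389

0.6389


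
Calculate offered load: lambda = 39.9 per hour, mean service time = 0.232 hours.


Offered load a = lambda * E[S] = 39.9 * 0.232 = 9.26 Erlangs

9.26 Erlangs


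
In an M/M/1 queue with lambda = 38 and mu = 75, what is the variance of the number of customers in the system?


rho = 38/75; Var(N) = rho/(1-rho)^2 = 2.08

2.08


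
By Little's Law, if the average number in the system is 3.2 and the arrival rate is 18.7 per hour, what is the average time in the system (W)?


W = L / lambda = 3.2 / 18.7 = 0.1711 hours

0.1711 hours


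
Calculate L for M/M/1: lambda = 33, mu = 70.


rho = 33/70; L = rho/(1-rho) = 0.89

0.89


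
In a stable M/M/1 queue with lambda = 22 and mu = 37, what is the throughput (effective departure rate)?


For a stable queue (lambda < mu), throughput = lambda = 22 per hour

22 per hour


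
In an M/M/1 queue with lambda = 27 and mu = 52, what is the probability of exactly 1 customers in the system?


rho = 27/52; P(n) = (1-rho)*rho^n = (1-27/52)*(27/52)^1 = 0.2496

0.2496


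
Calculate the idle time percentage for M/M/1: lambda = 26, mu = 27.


Idle fraction = (1 - rho) * 100 = (1 - 26/27) * 100 = 3.7%

3.7%


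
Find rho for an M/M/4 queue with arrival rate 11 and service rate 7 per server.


rho = lambda/(c*mu) = 11/(4*7) = 0.3929

0.3929


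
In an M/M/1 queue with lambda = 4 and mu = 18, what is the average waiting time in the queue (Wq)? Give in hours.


rho = 4/18; Wq = rho/(mu - lambda) = 0.0159 hours

0.0159 hours


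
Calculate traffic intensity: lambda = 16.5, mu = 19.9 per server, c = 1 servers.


rho = lambda / (c * mu) = 16.5 / (1 * 19.9) = 0.8291

0.8291


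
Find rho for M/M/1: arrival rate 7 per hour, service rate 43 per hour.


rho = lambda/mu = 7/43 = 0.1628

0.1628


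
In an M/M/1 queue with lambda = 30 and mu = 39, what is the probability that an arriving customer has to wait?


P(wait) = rho = lambda/mu = 30/39 = 0.7692

0.7692


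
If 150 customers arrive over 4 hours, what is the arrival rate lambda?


lambda = total arrivals / time = 150 / 4 = 37.5 per hour

37.5 per hour


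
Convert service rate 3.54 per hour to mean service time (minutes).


Mean service time = 60/mu = 60/3.54 = 16.95 minutes

16.95 minutes


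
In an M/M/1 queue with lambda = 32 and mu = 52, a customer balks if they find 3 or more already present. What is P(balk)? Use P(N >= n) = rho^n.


P(N >= 3) = rho^3 = (32/52)^3 = 0.233

0.233


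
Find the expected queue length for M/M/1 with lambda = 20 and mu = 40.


rho = 20/40; Lq = rho^2/(1-rho) = 0.5

0.5


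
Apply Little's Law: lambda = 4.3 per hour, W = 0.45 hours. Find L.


L = lambda * W = 4.3 * 0.45 = 1.94

1.94


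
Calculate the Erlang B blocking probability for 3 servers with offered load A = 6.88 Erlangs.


B(N,A) = (A^N/N!) / sum(A^k/k!, k=0..N) with N=3, A=6.88 = 0.6324

0.6324


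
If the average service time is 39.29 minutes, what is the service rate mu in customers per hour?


mu = 60 / avg_service_time = 60 / 39.29 = 1.53 per hour

1.53 per hour


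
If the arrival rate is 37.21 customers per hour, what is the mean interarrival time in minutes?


Mean interarrival time = 60/lambda = 60/37.21 = 1.61 minutes

1.61 minutes


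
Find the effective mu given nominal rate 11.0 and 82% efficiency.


Effective rate = mu * efficiency = 11.0 * 0.82 = 9.02 per hour

9.02 per hour


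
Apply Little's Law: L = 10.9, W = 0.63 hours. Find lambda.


lambda = L / W = 10.9 / 0.63 = 17.3 per hour

17.3 per hour


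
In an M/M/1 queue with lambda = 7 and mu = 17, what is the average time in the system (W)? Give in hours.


W = 1/(mu - lambda) = 1/(17 - 7) = 0.1 hours

0.1 hours


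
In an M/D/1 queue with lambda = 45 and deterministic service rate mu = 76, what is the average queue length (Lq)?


M/D/1: Lq = rho^2 / (2*(1-rho)) where rho = 45/76; Lq = 0.43

0.43


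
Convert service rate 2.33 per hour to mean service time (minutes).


Mean service time = 60/mu = 60/2.33 = 25.75 minutes

25.75 minutes
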